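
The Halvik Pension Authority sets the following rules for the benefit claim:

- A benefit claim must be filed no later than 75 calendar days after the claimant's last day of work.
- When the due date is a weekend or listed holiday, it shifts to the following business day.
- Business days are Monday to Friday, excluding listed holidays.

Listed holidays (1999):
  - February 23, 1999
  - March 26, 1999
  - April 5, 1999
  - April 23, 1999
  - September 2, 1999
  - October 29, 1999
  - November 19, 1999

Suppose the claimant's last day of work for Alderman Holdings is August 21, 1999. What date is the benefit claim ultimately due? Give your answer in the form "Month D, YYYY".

Adding 75 calendar days to August 21, 1999 gives November 4, 1999.
November 4, 1999 is a Thursday and not a listed holiday, so it stands.
So the filing is due November 4, 1999.

November 4, 1999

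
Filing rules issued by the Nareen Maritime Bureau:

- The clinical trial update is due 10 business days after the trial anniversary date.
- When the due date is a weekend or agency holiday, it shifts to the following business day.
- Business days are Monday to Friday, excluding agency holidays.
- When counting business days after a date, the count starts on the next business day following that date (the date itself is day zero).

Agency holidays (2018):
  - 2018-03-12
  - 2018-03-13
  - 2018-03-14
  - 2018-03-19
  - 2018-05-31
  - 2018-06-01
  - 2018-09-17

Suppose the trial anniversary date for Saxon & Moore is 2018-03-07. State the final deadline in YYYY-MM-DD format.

Counting 10 business days after 2018-03-07 (skipping weekends and listed holidays) reaches 2018-03-27.
2018-03-27 (Tuesday) is already a business day.
So the filing is due 2018-03-27.

2018-03-27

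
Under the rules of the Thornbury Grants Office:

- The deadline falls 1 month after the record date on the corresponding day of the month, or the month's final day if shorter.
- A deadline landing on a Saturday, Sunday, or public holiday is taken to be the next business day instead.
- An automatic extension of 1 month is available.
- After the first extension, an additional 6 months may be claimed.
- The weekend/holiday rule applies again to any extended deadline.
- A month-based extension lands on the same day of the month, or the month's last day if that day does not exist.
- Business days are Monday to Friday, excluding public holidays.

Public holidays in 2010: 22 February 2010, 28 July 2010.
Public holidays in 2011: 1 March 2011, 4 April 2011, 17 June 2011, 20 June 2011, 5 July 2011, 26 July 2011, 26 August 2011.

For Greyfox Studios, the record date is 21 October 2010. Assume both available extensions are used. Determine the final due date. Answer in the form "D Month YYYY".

22 June 2011

1 month after 21 October 2010, on the same day of the month, is 21 November 2010.
21 November 2010 is a Sunday; the next business day is 22 November 2010 (Monday).
The 1 month extension carries 22 November 2010 to 22 December 2010.
Since 22 December 2010 is a Wednesday and not a holiday, the date is unchanged.
Applying the 6 months extension: 6 months after 22 December 2010 is 22 June 2011.
22 June 2011 falls on a Wednesday, which is a business day, so no adjustment is needed.
The final due date is 22 June 2011.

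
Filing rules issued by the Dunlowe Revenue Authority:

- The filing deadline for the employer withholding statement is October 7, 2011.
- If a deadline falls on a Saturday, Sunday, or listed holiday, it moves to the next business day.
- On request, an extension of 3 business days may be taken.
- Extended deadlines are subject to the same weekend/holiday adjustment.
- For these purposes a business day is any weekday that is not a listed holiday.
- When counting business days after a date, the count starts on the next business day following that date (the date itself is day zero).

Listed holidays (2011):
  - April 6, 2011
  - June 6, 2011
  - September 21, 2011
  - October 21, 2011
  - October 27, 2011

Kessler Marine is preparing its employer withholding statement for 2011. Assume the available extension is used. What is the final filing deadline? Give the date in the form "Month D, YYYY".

October 12, 2011

Start from the fixed due date, October 7, 2011.
October 7, 2011 (Friday) is already a business day.
The 3-business-day extension runs from October 7, 2011 to October 12, 2011.
Since October 12, 2011 is a Wednesday and not a holiday, the date is unchanged.
So the filing is due October 12, 2011.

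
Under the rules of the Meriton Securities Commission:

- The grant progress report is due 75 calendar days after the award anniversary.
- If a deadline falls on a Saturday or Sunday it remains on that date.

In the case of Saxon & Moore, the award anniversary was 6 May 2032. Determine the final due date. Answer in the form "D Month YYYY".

20 July 2032

Trigger date 6 May 2032 + 75 calendar days = 20 July 2032.
No adjustment is made for weekends or holidays, so 20 July 2032 stands.
Deadline: 20 July 2032.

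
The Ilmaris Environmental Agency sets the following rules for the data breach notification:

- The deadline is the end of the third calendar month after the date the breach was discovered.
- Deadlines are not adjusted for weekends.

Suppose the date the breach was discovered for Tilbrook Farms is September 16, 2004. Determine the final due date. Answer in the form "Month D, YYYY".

December 31, 2004

3 months after September 16, 2004 is December 2004; that month ends on December 31, 2004.
December 31, 2004 is a Friday; no weekend or holiday adjustment applies.
Final deadline: December 31, 2004.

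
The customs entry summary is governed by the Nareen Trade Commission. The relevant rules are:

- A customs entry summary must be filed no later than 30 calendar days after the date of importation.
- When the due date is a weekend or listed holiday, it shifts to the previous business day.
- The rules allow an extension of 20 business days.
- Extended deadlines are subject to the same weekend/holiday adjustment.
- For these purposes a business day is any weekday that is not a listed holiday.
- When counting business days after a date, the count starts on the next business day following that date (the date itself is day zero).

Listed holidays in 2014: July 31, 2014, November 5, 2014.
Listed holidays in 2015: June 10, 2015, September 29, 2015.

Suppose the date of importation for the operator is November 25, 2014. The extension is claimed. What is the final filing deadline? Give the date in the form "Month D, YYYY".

January 22, 2015

30 calendar days after November 25, 2014 is December 25, 2014.
December 25, 2014 (Thursday) is already a business day.
The 20-business-day extension runs from December 25, 2014 to January 22, 2015.
January 22, 2015 (Thursday) is already a business day.
Deadline: January 22, 2015.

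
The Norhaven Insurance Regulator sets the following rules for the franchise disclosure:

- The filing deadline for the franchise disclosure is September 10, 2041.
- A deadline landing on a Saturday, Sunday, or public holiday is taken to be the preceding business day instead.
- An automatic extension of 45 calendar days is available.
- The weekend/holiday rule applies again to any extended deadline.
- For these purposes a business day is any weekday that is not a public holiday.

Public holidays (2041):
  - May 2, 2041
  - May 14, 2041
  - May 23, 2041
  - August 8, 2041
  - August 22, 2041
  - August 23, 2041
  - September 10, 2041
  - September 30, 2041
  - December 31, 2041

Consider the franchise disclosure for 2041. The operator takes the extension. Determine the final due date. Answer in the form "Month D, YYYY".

The stated deadline is September 10, 2041.
September 10, 2041 is a listed holiday, so it moves to the preceding business day, September 9, 2041 (Monday).
Add the 45 calendar-day extension to September 9, 2041: October 24, 2041.
October 24, 2041 (Thursday) is already a business day.
Final deadline: October 24, 2041.

October 24, 2041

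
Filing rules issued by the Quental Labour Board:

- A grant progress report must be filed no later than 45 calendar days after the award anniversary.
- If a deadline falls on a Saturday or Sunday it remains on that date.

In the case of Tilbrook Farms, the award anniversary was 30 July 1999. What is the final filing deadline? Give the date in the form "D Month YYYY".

45 calendar days after 30 July 1999 is 13 September 1999.
No adjustment is made for weekends or holidays, so 13 September 1999 stands.
So the filing is due 13 September 1999.

13 September 1999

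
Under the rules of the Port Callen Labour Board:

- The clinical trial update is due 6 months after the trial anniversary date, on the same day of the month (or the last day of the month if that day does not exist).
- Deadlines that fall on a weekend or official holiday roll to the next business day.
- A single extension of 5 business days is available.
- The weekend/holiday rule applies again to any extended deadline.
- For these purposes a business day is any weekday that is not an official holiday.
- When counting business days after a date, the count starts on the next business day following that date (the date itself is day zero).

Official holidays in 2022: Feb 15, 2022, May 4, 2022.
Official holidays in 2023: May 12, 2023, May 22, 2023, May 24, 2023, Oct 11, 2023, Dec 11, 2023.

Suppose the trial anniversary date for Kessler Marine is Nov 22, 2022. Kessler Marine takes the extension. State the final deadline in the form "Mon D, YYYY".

May 31, 2023

6 months after Nov 22, 2022, on the same day of the month, is May 22, 2023.
May 22, 2023 is a listed holiday; the next business day is May 23, 2023 (Tuesday).
Applying the 5-business-day extension: 5 business days after May 23, 2023 is May 31, 2023.
May 31, 2023 (Wednesday) is already a business day.
The final due date is May 31, 2023.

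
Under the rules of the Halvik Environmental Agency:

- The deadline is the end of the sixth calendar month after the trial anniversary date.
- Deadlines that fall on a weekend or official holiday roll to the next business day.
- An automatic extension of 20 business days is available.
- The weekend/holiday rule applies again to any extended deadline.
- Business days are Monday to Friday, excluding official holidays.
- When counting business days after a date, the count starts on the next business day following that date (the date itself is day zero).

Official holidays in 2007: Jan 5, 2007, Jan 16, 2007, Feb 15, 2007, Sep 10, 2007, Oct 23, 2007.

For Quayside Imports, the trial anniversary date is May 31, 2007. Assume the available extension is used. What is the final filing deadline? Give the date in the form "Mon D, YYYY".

The sixth month after May 31, 2007 is November 2007, whose last day is Nov 30, 2007.
Nov 30, 2007 (Friday) is already a business day.
Counting 20 further business days from Nov 30, 2007 reaches Dec 28, 2007.
Dec 28, 2007 is a Friday and not a listed holiday, so it stands.
Final deadline: Dec 28, 2007.

Dec 28, 2007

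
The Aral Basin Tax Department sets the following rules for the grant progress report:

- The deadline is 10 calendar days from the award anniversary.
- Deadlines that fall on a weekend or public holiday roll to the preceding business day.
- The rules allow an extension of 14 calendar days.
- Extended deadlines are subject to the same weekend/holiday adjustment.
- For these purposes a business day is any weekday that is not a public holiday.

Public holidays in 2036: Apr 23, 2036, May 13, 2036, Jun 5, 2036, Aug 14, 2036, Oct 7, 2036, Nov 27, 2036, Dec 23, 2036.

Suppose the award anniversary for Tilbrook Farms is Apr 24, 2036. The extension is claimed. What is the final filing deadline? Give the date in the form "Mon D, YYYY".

May 16, 2036

Trigger date Apr 24, 2036 + 10 calendar days = May 4, 2036.
May 4, 2036 falls on a Sunday. Rolling to the preceding business day gives May 2, 2036, a Friday.
The 14-calendar-day extension moves the deadline from May 2, 2036 to May 16, 2036.
Since May 16, 2036 is a Friday and not a holiday, the date is unchanged.
Deadline: May 16, 2036.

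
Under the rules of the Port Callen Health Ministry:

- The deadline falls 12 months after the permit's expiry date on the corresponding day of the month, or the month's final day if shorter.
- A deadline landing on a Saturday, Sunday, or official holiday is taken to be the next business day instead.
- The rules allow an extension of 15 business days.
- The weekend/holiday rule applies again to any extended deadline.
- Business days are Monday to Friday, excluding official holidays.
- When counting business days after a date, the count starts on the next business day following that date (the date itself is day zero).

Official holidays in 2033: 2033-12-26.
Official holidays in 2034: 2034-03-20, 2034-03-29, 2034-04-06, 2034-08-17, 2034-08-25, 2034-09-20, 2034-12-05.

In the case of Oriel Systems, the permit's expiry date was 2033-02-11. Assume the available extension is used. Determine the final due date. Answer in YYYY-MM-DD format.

2034-03-06

12 months after 2033-02-11, on the same day of the month, is 2034-02-11.
Because 2034-02-11 is a Saturday, the deadline becomes 2034-02-13 (Monday).
Applying the 15-business-day extension: 15 business days after 2034-02-13 is 2034-03-06.
Since 2034-03-06 is a Monday and not a holiday, the date is unchanged.
Deadline: 2034-03-06.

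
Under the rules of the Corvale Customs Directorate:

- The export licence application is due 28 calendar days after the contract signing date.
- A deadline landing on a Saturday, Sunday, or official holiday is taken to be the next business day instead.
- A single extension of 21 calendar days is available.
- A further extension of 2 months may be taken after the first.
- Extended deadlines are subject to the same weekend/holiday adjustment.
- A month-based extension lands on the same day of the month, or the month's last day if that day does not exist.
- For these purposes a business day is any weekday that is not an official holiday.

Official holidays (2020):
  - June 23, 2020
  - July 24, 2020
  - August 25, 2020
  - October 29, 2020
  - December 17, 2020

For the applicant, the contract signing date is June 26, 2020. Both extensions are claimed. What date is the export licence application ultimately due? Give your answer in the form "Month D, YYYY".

October 19, 2020

Trigger date June 26, 2020 + 28 calendar days = July 24, 2020.
Because July 24, 2020 is a listed holiday, the deadline becomes July 27, 2020 (Monday).
Add the 21 calendar-day extension to July 27, 2020: August 17, 2020.
August 17, 2020 is a Monday and not a listed holiday, so it stands.
Applying the 2 months extension: 2 months after August 17, 2020 is October 17, 2020.
October 17, 2020 falls on a Saturday. Rolling to the next business day gives October 19, 2020, a Monday.
Final deadline: October 19, 2020.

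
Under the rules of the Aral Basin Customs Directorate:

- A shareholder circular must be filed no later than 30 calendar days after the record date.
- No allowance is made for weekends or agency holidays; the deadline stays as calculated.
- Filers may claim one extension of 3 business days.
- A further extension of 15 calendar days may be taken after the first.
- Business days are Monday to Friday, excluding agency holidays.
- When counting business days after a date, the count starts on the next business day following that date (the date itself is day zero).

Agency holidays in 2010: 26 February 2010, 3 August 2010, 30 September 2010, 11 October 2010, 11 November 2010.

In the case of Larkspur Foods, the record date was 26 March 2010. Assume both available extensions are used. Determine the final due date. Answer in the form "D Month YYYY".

Adding 30 calendar days to 26 March 2010 gives 25 April 2010.
No adjustment is made for weekends or holidays, so 25 April 2010 stands.
The 3-business-day extension runs from 25 April 2010 to 28 April 2010.
28 April 2010 is a Wednesday; no weekend or holiday adjustment applies.
With the 15-day extension, 28 April 2010 becomes 13 May 2010.
No adjustment is made for weekends or holidays, so 13 May 2010 stands.
The final due date is 13 May 2010.

13 May 2010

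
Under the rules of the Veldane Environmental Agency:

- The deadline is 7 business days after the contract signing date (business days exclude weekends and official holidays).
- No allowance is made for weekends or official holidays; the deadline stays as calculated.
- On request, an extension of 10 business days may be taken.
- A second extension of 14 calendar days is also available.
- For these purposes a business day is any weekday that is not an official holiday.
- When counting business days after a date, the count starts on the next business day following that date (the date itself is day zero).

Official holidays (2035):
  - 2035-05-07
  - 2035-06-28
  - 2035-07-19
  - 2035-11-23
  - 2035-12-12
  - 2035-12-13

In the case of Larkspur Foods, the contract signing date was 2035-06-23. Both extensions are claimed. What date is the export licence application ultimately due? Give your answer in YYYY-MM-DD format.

2035-08-01

Counting 7 business days after 2035-06-23 (skipping weekends and listed holidays) reaches 2035-07-04.
2035-07-04 falls on a Wednesday. The rules make no weekend/holiday allowance, so it remains 2035-07-04.
Applying the 10-business-day extension: 10 business days after 2035-07-04 is 2035-07-18.
2035-07-18 is a Wednesday; no weekend or holiday adjustment applies.
Applying the 14-calendar-day extension: 2035-07-18 + 14 days = 2035-08-01.
No adjustment is made for weekends or holidays, so 2035-08-01 stands.
Final deadline: 2035-08-01.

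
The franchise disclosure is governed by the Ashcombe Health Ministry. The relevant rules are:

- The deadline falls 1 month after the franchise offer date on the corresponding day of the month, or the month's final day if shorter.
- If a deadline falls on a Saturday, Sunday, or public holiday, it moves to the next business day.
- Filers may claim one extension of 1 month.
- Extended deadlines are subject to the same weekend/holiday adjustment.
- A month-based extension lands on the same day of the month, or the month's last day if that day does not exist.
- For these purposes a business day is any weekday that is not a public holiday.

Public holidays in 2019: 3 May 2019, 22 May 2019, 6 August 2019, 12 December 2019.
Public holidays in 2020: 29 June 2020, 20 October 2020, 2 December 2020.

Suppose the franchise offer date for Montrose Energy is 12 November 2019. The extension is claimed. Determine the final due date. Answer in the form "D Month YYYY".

1 month after 12 November 2019, on the same day of the month, is 12 December 2019.
Because 12 December 2019 is a listed holiday, the deadline becomes 13 December 2019 (Friday).
Applying the 1 month extension: 1 month after 13 December 2019 is 13 January 2020.
13 January 2020 (Monday) is already a business day.
Final deadline: 13 January 2020.

13 January 2020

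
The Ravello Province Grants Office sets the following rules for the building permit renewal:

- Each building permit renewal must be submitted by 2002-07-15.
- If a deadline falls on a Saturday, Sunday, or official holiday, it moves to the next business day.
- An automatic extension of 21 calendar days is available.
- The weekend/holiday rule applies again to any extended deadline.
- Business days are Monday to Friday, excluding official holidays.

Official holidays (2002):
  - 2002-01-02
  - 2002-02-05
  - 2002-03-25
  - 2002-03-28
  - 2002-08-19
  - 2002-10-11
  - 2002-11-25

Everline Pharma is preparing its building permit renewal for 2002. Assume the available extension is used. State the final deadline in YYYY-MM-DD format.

2002-08-05

The stated deadline is 2002-07-15.
2002-07-15 is a Monday and not a listed holiday, so it stands.
The 21-calendar-day extension moves the deadline from 2002-07-15 to 2002-08-05.
2002-08-05 falls on a Monday, which is a business day, so no adjustment is needed.
The final due date is 2002-08-05.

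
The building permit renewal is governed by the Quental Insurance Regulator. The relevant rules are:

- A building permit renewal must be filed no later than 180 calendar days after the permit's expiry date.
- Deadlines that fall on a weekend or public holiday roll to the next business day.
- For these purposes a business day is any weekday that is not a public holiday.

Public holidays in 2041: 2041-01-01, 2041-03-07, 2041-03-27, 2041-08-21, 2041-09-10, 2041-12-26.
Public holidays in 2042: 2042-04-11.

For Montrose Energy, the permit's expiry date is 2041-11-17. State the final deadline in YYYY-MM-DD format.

2042-05-16

Trigger date 2041-11-17 + 180 calendar days = 2042-05-16.
2042-05-16 (Friday) is already a business day.
Final deadline: 2042-05-16.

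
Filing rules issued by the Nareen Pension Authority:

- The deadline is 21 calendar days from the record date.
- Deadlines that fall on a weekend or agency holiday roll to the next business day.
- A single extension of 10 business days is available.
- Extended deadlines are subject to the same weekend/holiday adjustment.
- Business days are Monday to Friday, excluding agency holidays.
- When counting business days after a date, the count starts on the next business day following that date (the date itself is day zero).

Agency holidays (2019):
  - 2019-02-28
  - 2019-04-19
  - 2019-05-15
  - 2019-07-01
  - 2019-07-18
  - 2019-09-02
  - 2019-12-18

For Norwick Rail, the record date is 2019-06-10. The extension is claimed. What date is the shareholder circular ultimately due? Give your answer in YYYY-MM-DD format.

21 calendar days after 2019-06-10 is 2019-07-01.
2019-07-01 is a listed holiday, so it moves to the next business day, 2019-07-02 (Tuesday).
Counting 10 further business days from 2019-07-02 reaches 2019-07-16.
Since 2019-07-16 is a Tuesday and not a holiday, the date is unchanged.
The final due date is 2019-07-16.

2019-07-16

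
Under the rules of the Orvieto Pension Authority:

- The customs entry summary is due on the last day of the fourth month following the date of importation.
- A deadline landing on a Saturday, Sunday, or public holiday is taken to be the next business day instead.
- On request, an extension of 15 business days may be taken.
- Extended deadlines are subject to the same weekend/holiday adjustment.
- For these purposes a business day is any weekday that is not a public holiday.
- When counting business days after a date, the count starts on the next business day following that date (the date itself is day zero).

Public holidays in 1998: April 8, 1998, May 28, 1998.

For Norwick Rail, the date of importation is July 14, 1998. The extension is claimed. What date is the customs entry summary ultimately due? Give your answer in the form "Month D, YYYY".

December 21, 1998

4 months after July 14, 1998 is November 1998; that month ends on November 30, 1998.
November 30, 1998 is a Monday and not a listed holiday, so it stands.
The 15-business-day extension runs from November 30, 1998 to December 21, 1998.
Since December 21, 1998 is a Monday and not a holiday, the date is unchanged.
So the filing is due December 21, 1998.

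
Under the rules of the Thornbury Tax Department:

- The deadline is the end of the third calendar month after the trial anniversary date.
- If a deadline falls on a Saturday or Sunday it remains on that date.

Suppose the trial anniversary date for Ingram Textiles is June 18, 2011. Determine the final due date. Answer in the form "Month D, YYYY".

3 months after June 18, 2011 is September 2011; that month ends on September 30, 2011.
September 30, 2011 falls on a Friday. The rules make no weekend/holiday allowance, so it remains September 30, 2011.
Final deadline: September 30, 2011.

September 30, 2011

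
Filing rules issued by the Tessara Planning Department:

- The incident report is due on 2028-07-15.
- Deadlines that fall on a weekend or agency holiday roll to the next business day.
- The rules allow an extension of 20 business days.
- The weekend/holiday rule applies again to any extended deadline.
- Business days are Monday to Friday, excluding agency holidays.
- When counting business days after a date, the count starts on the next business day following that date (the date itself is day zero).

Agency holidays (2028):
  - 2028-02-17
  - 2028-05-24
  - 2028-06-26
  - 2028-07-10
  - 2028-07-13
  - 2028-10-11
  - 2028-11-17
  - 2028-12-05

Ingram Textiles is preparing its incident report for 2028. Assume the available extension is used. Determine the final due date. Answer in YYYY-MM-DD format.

2028-08-14

Start from the fixed due date, 2028-07-15.
2028-07-15 is a Saturday, so it moves to the next business day, 2028-07-17 (Monday).
The 20-business-day extension runs from 2028-07-17 to 2028-08-14.
Since 2028-08-14 is a Monday and not a holiday, the date is unchanged.
Final deadline: 2028-08-14.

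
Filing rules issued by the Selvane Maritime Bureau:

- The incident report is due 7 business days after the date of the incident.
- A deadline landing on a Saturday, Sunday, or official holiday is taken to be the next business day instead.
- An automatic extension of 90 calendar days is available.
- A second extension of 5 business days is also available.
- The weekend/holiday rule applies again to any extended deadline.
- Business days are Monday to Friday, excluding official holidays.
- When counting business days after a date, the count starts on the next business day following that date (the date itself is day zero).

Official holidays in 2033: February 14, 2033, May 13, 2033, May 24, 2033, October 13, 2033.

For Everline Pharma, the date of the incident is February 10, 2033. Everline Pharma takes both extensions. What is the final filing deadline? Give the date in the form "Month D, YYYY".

May 31, 2033

Counting 7 business days after February 10, 2033 (skipping weekends and listed holidays) reaches February 22, 2033.
February 22, 2033 falls on a Tuesday, which is a business day, so no adjustment is needed.
Applying the 90-calendar-day extension: February 22, 2033 + 90 days = May 23, 2033.
May 23, 2033 (Monday) is already a business day.
Counting 5 further business days from May 23, 2033 reaches May 31, 2033.
May 31, 2033 (Tuesday) is already a business day.
So the filing is due May 31, 2033.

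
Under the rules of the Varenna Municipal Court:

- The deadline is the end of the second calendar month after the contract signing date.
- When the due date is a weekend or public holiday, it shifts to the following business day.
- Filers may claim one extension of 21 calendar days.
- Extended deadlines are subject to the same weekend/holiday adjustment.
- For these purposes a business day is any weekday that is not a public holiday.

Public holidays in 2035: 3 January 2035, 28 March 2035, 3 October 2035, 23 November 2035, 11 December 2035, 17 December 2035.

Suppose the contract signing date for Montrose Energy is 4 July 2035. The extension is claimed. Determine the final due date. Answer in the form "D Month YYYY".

2 months after 4 July 2035 falls in September 2035; the last day of that month is 30 September 2035.
Because 30 September 2035 is a Sunday, the deadline becomes 1 October 2035 (Monday).
The 21-calendar-day extension moves the deadline from 1 October 2035 to 22 October 2035.
22 October 2035 falls on a Monday, which is a business day, so no adjustment is needed.
So the filing is due 22 October 2035.

22 October 2035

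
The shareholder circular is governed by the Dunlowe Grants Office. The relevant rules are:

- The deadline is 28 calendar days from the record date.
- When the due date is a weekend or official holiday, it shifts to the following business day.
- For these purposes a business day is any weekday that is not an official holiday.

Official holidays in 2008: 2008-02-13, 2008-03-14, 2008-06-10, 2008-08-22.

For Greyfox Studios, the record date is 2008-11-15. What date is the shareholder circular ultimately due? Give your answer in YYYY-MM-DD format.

2008-12-15

28 calendar days after 2008-11-15 is 2008-12-13.
2008-12-13 falls on a Saturday. Rolling to the next business day gives 2008-12-15, a Monday.
Final deadline: 2008-12-15.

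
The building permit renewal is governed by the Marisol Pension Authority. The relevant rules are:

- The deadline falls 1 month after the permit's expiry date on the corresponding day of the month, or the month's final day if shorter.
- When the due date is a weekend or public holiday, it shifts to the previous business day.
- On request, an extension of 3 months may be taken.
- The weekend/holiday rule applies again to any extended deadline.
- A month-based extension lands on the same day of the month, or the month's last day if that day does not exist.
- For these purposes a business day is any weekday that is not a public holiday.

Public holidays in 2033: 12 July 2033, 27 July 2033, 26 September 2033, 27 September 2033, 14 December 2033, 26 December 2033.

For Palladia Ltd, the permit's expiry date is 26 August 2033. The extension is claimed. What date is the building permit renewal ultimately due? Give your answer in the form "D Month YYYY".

23 December 2033

Moving 1 month forward from 26 August 2033 on the corresponding day gives 26 September 2033.
26 September 2033 is a listed holiday; the preceding business day is 23 September 2033 (Friday).
The 3 months extension carries 23 September 2033 to 23 December 2033.
Since 23 December 2033 is a Friday and not a holiday, the date is unchanged.
So the filing is due 23 December 2033.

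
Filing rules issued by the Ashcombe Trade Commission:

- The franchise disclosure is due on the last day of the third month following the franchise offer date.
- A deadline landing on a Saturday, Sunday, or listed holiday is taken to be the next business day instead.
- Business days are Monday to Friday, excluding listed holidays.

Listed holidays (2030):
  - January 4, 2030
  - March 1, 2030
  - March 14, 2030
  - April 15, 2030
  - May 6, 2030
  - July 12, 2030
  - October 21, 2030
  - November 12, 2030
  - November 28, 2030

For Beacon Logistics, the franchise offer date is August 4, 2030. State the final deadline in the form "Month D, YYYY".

December 2, 2030

3 months after August 4, 2030 is November 2030; that month ends on November 30, 2030.
November 30, 2030 falls on a Saturday. Rolling to the next business day gives December 2, 2030, a Monday.
The final due date is December 2, 2030.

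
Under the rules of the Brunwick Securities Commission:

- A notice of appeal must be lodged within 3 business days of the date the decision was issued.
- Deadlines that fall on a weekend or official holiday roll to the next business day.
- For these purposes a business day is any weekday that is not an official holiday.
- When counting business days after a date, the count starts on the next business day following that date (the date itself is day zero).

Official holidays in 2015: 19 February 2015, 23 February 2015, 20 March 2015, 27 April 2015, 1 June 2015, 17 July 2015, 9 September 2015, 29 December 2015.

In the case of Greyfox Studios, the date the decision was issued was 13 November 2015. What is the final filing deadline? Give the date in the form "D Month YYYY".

18 November 2015

Counting 3 business days after 13 November 2015 (skipping weekends and listed holidays) reaches 18 November 2015.
18 November 2015 falls on a Wednesday, which is a business day, so no adjustment is needed.
Final deadline: 18 November 2015.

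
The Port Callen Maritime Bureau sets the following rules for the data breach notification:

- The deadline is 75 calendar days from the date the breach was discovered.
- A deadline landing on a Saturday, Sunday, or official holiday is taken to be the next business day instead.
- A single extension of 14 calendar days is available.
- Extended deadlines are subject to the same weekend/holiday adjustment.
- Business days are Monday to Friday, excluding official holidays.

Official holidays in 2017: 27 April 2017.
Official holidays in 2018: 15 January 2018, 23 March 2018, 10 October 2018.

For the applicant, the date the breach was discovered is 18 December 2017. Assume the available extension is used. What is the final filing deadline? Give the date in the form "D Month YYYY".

Trigger date 18 December 2017 + 75 calendar days = 3 March 2018.
3 March 2018 falls on a Saturday. Rolling to the next business day gives 5 March 2018, a Monday.
The 14-calendar-day extension moves the deadline from 5 March 2018 to 19 March 2018.
19 March 2018 falls on a Monday, which is a business day, so no adjustment is needed.
Deadline: 19 March 2018.

19 March 2018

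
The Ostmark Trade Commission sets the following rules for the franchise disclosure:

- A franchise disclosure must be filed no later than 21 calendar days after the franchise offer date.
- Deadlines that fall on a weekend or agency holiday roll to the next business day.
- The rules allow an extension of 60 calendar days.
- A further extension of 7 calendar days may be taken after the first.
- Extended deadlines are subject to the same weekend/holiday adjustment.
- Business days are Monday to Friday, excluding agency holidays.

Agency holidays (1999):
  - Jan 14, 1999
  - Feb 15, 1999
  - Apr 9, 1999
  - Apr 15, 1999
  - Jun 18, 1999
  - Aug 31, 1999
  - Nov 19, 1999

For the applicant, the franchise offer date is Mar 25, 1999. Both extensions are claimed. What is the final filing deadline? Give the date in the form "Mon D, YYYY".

Jun 22, 1999

21 calendar days after Mar 25, 1999 is Apr 15, 1999.
Apr 15, 1999 is a listed holiday, so it moves to the next business day, Apr 16, 1999 (Friday).
Add the 60 calendar-day extension to Apr 16, 1999: Jun 15, 1999.
Since Jun 15, 1999 is a Tuesday and not a holiday, the date is unchanged.
Add the 7 calendar-day extension to Jun 15, 1999: Jun 22, 1999.
Jun 22, 1999 falls on a Tuesday, which is a business day, so no adjustment is needed.
So the filing is due Jun 22, 1999.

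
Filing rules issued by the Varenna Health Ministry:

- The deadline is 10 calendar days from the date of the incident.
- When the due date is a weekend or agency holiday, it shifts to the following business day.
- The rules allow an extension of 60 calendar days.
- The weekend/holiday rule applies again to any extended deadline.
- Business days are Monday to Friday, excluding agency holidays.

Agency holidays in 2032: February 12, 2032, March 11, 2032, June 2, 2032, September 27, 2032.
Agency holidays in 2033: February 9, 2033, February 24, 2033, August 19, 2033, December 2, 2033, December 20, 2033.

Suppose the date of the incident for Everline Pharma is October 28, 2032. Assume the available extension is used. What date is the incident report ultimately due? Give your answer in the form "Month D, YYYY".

10 calendar days after October 28, 2032 is November 7, 2032.
November 7, 2032 is a Sunday; the next business day is November 8, 2032 (Monday).
With the 60-day extension, November 8, 2032 becomes January 7, 2033.
January 7, 2033 (Friday) is already a business day.
Final deadline: January 7, 2033.

January 7, 2033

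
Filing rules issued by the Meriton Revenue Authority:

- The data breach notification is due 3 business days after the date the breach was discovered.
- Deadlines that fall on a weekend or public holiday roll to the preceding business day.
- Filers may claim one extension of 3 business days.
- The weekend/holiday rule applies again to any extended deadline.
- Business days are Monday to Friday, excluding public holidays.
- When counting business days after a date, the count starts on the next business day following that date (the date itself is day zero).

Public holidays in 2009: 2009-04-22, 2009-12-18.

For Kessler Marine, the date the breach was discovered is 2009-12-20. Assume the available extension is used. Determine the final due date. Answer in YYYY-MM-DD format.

3 business days after 2009-12-20, excluding weekends and holidays, is 2009-12-23.
Since 2009-12-23 is a Wednesday and not a holiday, the date is unchanged.
Applying the 3-business-day extension: 3 business days after 2009-12-23 is 2009-12-28.
2009-12-28 falls on a Monday, which is a business day, so no adjustment is needed.
So the filing is due 2009-12-28.

2009-12-28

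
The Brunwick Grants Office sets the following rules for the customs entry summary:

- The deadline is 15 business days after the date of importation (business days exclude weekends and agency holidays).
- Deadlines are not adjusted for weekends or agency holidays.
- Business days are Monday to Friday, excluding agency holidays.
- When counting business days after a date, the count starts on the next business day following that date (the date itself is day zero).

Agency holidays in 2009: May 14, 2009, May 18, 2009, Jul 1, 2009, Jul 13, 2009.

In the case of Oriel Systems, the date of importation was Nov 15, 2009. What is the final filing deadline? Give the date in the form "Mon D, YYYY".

Dec 4, 2009

Counting 15 business days after Nov 15, 2009 (skipping weekends and listed holidays) reaches Dec 4, 2009.
No adjustment is made for weekends or holidays, so Dec 4, 2009 stands.
The final due date is Dec 4, 2009.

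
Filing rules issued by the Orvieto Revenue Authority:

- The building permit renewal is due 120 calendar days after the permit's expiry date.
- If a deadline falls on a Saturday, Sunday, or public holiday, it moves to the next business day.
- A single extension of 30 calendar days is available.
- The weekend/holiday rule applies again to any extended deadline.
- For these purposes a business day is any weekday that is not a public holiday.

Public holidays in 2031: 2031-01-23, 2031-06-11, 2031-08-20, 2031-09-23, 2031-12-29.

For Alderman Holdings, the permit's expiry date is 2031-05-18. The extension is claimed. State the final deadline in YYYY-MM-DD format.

2031-10-15

Trigger date 2031-05-18 + 120 calendar days = 2031-09-15.
2031-09-15 (Monday) is already a business day.
The 30-calendar-day extension moves the deadline from 2031-09-15 to 2031-10-15.
2031-10-15 is a Wednesday and not a listed holiday, so it stands.
So the filing is due 2031-10-15.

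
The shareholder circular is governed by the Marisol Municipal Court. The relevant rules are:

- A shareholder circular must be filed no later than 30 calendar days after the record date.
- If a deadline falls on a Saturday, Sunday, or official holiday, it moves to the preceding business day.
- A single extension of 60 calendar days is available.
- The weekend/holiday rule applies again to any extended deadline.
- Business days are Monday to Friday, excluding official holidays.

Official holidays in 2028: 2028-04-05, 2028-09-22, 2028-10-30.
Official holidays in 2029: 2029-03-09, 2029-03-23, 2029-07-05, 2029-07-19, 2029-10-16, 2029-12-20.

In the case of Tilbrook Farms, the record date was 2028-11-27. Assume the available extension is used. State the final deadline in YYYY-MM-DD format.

2029-02-23

Adding 30 calendar days to 2028-11-27 gives 2028-12-27.
Since 2028-12-27 is a Wednesday and not a holiday, the date is unchanged.
The 60-calendar-day extension moves the deadline from 2028-12-27 to 2029-02-25.
Because 2029-02-25 is a Sunday, the deadline becomes 2029-02-23 (Friday).
So the filing is due 2029-02-23.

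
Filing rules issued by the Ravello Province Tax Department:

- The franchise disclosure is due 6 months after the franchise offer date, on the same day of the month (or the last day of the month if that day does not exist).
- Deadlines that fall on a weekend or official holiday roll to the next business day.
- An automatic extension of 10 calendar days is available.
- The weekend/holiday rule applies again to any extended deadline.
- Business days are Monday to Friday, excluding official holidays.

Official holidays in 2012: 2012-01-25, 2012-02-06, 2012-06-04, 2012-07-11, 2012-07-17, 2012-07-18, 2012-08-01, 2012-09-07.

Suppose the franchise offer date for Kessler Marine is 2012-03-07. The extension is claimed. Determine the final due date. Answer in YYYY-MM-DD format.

Moving 6 months forward from 2012-03-07 on the corresponding day gives 2012-09-07.
Because 2012-09-07 is a listed holiday, the deadline becomes 2012-09-10 (Monday).
Applying the 10-calendar-day extension: 2012-09-10 + 10 days = 2012-09-20.
2012-09-20 falls on a Thursday, which is a business day, so no adjustment is needed.
Final deadline: 2012-09-20.

2012-09-20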